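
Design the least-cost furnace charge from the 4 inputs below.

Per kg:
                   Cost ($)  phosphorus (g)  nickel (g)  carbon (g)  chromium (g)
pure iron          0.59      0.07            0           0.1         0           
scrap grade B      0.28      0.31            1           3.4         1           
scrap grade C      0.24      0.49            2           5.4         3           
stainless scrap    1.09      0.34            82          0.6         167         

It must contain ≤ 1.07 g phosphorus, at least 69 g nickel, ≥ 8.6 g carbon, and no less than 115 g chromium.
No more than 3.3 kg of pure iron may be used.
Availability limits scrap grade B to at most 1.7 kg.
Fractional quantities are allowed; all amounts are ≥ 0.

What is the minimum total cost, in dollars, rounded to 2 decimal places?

Let x1 = kg of pure iron, x2 = kg of scrap grade B, x3 = kg of scrap grade C, x4 = kg of stainless scrap.
Minimize 0.59x1 + 0.28x2 + 0.24x3 + 1.09x4 s.t.:
  0.07x1 + 0.31x2 + 0.49x3 + 0.34x4 ≤ 1.07   (phosphorus)
  1x2 + 2x3 + 82x4 ≥ 69   (nickel)
  0.1x1 + 3.4x2 + 5.4x3 + 0.6x4 ≥ 8.6   (carbon)
  1x2 + 3x3 + 167x4 ≥ 115   (chromium)
  x1 ≤ 3.3
  x2 ≤ 1.7
  x1, x2, x3, x4 ≥ 0.
The minimum-cost mix takes nothing from pure iron, scrap grade B — only scrap grade C, stainless scrap. There the nickel and carbon constraints are tight.
Solving gives x3 = 1.503, x4 = 0.8048.
Hence cost = 0.24·1.503 + 1.09·0.8048 = $1.2380.

$1.24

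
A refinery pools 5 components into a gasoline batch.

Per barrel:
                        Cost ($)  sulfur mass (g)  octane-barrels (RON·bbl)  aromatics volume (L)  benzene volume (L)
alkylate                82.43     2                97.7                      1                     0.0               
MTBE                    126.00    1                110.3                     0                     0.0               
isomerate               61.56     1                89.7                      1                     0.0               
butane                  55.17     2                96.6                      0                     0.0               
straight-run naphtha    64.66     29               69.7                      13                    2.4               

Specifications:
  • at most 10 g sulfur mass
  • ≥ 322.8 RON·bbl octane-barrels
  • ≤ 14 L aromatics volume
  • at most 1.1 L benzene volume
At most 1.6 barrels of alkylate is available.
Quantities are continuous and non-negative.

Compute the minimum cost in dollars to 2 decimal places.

Let x1 = barrels of alkylate, x2 = barrels of MTBE, x3 = barrels of isomerate, x4 = barrels of butane, x5 = barrels of straight-run naphtha.
min 82.43x1 + 126x2 + 61.56x3 + 55.17x4 + 64.66x5 with:
  2x1 + 1x2 + 1x3 + 2x4 + 29x5 ≤ 10   (sulfur mass)
  97.7x1 + 110.3x2 + 89.7x3 + 96.6x4 + 69.7x5 ≥ 322.8   (octane-barrels)
  1x1 + 1x3 + 13x5 ≤ 14   (aromatics volume)
  2.4x5 ≤ 1.1   (benzene volume)
  x1 ≤ 1.6
  x1, x2, x3, x4, x5 ≥ 0.
The minimum-cost mix takes nothing from alkylate, MTBE, isomerate, straight-run naphtha — only butane. Binding constraint: octane-barrels.
Solving gives x4 = 3.3416.
Objective = 55.17·3.3416 = 184.3561.

$184.36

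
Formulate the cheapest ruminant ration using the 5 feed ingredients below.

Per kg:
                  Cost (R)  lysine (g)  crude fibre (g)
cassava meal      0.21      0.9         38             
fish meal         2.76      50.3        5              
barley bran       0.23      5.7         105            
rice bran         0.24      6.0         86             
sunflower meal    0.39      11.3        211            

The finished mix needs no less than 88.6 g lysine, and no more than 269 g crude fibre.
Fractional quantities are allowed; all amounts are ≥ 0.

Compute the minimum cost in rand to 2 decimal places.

R4.58

This is a linear program. Let x1 = kg of cassava meal, x2 = kg of fish meal, x3 = kg of barley bran, x4 = kg of rice bran, x5 = kg of sunflower meal.
Minimize 0.21x1 + 2.76x2 + 0.23x3 + 0.24x4 + 0.39x5 s.t.:
  0.9x1 + 50.3x2 + 5.7x3 + 6x4 + 11.3x5 ≥ 88.6   (lysine)
  38x1 + 5x2 + 105x3 + 86x4 + 211x5 ≤ 269   (crude fibre)
  x1, x2, x3, x4, x5 ≥ 0.
At the optimum only fish meal, sunflower meal are positive (cassava meal, barley bran, rice bran = 0). Binding constraints: lysine and crude fibre.
That vertex is x2 = 1.483, x5 = 1.24.
Objective = 2.76·1.483 + 0.39·1.24 = 4.5767.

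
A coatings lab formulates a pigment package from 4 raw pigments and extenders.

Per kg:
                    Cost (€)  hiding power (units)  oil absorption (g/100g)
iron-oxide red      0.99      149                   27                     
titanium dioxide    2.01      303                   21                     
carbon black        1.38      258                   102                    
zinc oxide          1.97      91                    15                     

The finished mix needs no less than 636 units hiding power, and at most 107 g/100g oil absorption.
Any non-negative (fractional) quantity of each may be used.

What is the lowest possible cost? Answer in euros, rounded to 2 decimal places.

Let x1 = kg of iron-oxide red, x2 = kg of titanium dioxide, x3 = kg of carbon black, x4 = kg of zinc oxide.
min 0.99x1 + 2.01x2 + 1.38x3 + 1.97x4 subject to:
  149x1 + 303x2 + 258x3 + 91x4 ≥ 636   (hiding power)
  27x1 + 21x2 + 102x3 + 15x4 ≤ 107   (oil absorption)
  x1, x2, x3, x4 ≥ 0.
The optimal basis is {titanium dioxide, carbon black}; iron-oxide red, zinc oxide drop out. The hiding power and oil absorption requirements are met with equality.
So titanium dioxide = 1.462 kg, carbon black = 0.748 kg.
Hence cost = 2.01·1.462 + 1.38·0.748 = €3.9709.

€3.97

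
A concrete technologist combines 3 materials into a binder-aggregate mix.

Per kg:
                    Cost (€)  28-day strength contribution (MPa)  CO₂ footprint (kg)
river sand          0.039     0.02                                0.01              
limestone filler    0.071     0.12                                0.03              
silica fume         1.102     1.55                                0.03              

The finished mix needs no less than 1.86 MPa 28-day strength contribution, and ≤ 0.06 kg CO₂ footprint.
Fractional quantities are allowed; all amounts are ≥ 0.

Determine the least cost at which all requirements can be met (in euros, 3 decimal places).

Let x1 = kg of river sand, x2 = kg of limestone filler, x3 = kg of silica fume.
Minimize 0.039x1 + 0.071x2 + 1.102x3 s.t.:
  0.02x1 + 0.12x2 + 1.55x3 ≥ 1.86   (28-day strength contribution)
  0.01x1 + 0.03x2 + 0.03x3 ≤ 0.06   (CO₂ footprint)
  x1, x2, x3 ≥ 0.
The minimum-cost mix takes nothing from river sand — only limestone filler, silica fume. There the 28-day strength contribution and CO₂ footprint constraints are tight.
That vertex is x2 = 0.8671, x3 = 1.133.
Total cost: 0.071·0.8671 + 1.102·1.133 = 1.31013.

€1.310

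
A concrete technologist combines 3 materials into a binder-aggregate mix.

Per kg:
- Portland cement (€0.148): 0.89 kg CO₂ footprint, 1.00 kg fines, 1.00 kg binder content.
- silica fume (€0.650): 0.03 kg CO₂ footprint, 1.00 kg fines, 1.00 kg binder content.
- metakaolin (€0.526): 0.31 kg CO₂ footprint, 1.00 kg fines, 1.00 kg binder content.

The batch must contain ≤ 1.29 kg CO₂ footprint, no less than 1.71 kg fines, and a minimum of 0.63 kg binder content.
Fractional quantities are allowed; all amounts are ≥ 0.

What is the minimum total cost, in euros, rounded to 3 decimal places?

Let x1 = kg of Portland cement, x2 = kg of silica fume, x3 = kg of metakaolin.
min 0.148x1 + 0.65x2 + 0.526x3 s.t.:
  0.89x1 + 0.03x2 + 0.31x3 ≤ 1.29   (CO₂ footprint)
  1x1 + 1x2 + 1x3 ≥ 1.71   (fines)
  1x1 + 1x2 + 1x3 ≥ 0.63   (binder content)
  x1, x2, x3 ≥ 0.
The minimum-cost mix takes nothing from metakaolin — only Portland cement, silica fume. Binding constraints: CO₂ footprint and fines.
So Portland cement = 1.44 kg, silica fume = 0.2697 kg.
Total cost: 0.148·1.44 + 0.65·0.2697 = 0.38843.

€0.388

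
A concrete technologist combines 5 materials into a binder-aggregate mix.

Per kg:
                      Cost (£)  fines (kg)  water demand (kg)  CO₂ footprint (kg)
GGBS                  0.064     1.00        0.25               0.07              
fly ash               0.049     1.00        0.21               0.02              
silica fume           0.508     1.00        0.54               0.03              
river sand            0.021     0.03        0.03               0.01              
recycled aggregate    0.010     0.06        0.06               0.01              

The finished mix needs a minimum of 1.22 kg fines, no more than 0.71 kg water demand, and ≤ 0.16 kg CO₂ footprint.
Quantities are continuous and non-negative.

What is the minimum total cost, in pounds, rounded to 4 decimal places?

Set it up as a linear program. Let x1 = kg of GGBS, x2 = kg of fly ash, x3 = kg of silica fume, x4 = kg of river sand, x5 = kg of recycled aggregate.
min 0.064x1 + 0.049x2 + 0.508x3 + 0.021x4 + 0.01x5 subject to:
  1x1 + 1x2 + 1x3 + 0.03x4 + 0.06x5 ≥ 1.22   (fines)
  0.25x1 + 0.21x2 + 0.54x3 + 0.03x4 + 0.06x5 ≤ 0.71   (water demand)
  0.07x1 + 0.02x2 + 0.03x3 + 0.01x4 + 0.01x5 ≤ 0.16   (CO₂ footprint)
  x1, x2, x3, x4, x5 ≥ 0.
The cheapest feasible vertex uses only fly ash; GGBS, silica fume, river sand, recycled aggregate are not used. There the fines constraint is tight.
Optimal quantities: fly ash = 1.22 kg.
Cost = 0.049·1.22 = 0.059780.

£0.0598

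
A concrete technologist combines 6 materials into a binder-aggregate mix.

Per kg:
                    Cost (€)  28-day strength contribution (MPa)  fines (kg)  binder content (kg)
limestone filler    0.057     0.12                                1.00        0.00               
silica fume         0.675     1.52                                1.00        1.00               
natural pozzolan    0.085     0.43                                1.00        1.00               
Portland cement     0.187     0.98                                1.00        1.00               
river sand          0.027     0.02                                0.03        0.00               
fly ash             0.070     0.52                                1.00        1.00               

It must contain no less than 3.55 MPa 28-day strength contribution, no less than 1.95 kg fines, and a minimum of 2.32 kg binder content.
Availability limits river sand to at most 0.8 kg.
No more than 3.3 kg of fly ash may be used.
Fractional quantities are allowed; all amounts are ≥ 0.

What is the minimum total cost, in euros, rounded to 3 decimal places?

This is a linear program. Let x1 = kg of limestone filler, x2 = kg of silica fume, x3 = kg of natural pozzolan, x4 = kg of Portland cement, x5 = kg of river sand, x6 = kg of fly ash.
Minimize 0.057x1 + 0.675x2 + 0.085x3 + 0.187x4 + 0.027x5 + 0.07x6 with:
  0.12x1 + 1.52x2 + 0.43x3 + 0.98x4 + 0.02x5 + 0.52x6 ≥ 3.55   (28-day strength contribution)
  1x1 + 1x2 + 1x3 + 1x4 + 0.03x5 + 1x6 ≥ 1.95   (fines)
  1x2 + 1x3 + 1x4 + 1x6 ≥ 2.32   (binder content)
  x5 ≤ 0.8
  x6 ≤ 3.3
  x1, x2, x3, x4, x5, x6 ≥ 0.
At the optimum only Portland cement, fly ash are positive (limestone filler, silica fume, natural pozzolan, river sand = 0). There the 28-day strength contribution and the fly ash cap constraints are tight.
Optimal quantities: Portland cement = 1.871 kg, fly ash = 3.3 kg.
Objective = 0.187·1.871 + 0.07·3.3 = 0.58088.

€0.581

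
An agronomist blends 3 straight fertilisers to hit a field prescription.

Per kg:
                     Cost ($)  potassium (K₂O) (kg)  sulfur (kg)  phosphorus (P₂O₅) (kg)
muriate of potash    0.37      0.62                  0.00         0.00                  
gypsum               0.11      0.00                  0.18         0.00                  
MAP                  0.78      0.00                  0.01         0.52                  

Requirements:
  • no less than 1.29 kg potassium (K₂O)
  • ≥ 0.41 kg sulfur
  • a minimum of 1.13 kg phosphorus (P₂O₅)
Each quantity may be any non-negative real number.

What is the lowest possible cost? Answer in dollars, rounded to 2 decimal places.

$2.70

Treat it as an LP. Let x1 = kg of muriate of potash, x2 = kg of gypsum, x3 = kg of MAP.
Minimize 0.37x1 + 0.11x2 + 0.78x3 subject to:
  0.62x1 ≥ 1.29   (potassium (K₂O))
  0.18x2 + 0.01x3 ≥ 0.41   (sulfur)
  0.52x3 ≥ 1.13   (phosphorus (P₂O₅))
  x1, x2, x3 ≥ 0.
The optimal mix uses every input. Binding constraints: potassium (K₂O), sulfur, phosphorus (P₂O₅).
That vertex is x1 = 2.081, x2 = 2.157, x3 = 2.173.
Total cost: 0.37·2.081 + 0.11·2.157 + 0.78·2.173 = 2.7022.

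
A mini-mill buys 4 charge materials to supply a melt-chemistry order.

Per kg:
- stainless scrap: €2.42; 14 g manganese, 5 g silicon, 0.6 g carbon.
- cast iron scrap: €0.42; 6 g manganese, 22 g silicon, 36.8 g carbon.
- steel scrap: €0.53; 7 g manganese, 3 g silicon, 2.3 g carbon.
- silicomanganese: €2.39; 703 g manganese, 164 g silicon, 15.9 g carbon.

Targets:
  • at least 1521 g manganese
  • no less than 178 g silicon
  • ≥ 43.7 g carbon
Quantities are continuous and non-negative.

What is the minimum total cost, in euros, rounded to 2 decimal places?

Let x1 = kg of stainless scrap, x2 = kg of cast iron scrap, x3 = kg of steel scrap, x4 = kg of silicomanganese.
Minimize 2.42x1 + 0.42x2 + 0.53x3 + 2.39x4 with:
  14x1 + 6x2 + 7x3 + 703x4 ≥ 1521   (manganese)
  5x1 + 22x2 + 3x3 + 164x4 ≥ 178   (silicon)
  0.6x1 + 36.8x2 + 2.3x3 + 15.9x4 ≥ 43.7   (carbon)
  x1, x2, x3, x4 ≥ 0.
The cheapest feasible vertex uses only cast iron scrap, silicomanganese; stainless scrap, steel scrap are not used. The manganese and carbon requirements are met with equality.
Optimal quantities: cast iron scrap = 0.2536 kg, silicomanganese = 2.161 kg.
Hence cost = 0.42·0.2536 + 2.39·2.161 = €5.2713.

€5.27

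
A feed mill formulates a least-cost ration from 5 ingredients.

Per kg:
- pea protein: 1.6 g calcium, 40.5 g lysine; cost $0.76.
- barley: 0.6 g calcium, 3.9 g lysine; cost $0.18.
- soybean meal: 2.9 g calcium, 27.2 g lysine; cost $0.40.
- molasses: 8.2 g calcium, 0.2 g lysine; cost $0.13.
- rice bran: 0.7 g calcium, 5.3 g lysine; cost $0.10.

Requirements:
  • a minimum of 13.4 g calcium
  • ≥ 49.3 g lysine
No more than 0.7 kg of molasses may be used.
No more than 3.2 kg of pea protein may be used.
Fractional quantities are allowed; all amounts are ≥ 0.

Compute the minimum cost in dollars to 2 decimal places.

$1.15

Let x1 = kg of pea protein, x2 = kg of barley, x3 = kg of soybean meal, x4 = kg of molasses, x5 = kg of rice bran.
min 0.76x1 + 0.18x2 + 0.4x3 + 0.13x4 + 0.1x5 with:
  1.6x1 + 0.6x2 + 2.9x3 + 8.2x4 + 0.7x5 ≥ 13.4   (calcium)
  40.5x1 + 3.9x2 + 27.2x3 + 0.2x4 + 5.3x5 ≥ 49.3   (lysine)
  x4 ≤ 0.7
  x1 ≤ 3.2
  x1, x2, x3, x4, x5 ≥ 0.
The minimum-cost mix takes nothing from pea protein, barley, rice bran — only soybean meal, molasses. Binding constraints: calcium and the molasses cap.
Solving gives x3 = 2.641, x4 = 0.7.
Objective = 0.4·2.641 + 0.13·0.7 = 1.1474.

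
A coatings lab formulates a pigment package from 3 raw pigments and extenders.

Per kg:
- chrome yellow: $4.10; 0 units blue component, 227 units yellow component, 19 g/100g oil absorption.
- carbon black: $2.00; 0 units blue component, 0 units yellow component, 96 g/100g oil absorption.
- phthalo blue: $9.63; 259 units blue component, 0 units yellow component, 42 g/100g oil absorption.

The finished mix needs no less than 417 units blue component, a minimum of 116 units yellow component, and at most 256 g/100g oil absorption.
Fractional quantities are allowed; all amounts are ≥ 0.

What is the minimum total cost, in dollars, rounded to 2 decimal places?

$17.60

Let x1 = kg of chrome yellow, x2 = kg of carbon black, x3 = kg of phthalo blue.
Minimize 4.1x1 + 2x2 + 9.63x3 s.t.:
  259x3 ≥ 417   (blue component)
  227x1 ≥ 116   (yellow component)
  19x1 + 96x2 + 42x3 ≤ 256   (oil absorption)
  x1, x2, x3 ≥ 0.
At the optimum only chrome yellow, phthalo blue are positive (carbon black = 0). Binding constraints: blue component and yellow component.
Optimal quantities: chrome yellow = 0.511 kg, phthalo blue = 1.61 kg.
Objective = 4.1·0.511 + 9.63·1.61 = 17.5994.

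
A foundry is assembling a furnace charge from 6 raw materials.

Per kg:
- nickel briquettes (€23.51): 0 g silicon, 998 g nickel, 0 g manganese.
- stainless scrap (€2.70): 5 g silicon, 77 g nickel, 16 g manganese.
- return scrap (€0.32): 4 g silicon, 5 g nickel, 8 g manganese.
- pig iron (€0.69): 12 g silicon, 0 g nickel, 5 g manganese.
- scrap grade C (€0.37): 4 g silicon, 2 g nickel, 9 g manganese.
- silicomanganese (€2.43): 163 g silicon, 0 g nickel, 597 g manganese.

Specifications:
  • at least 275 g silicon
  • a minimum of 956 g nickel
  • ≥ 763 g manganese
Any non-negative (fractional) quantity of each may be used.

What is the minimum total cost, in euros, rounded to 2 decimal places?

€26.62

This is a linear program. Let x1 = kg of nickel briquettes, x2 = kg of stainless scrap, x3 = kg of return scrap, x4 = kg of pig iron, x5 = kg of scrap grade C, x6 = kg of silicomanganese.
min 23.51x1 + 2.7x2 + 0.32x3 + 0.69x4 + 0.37x5 + 2.43x6 subject to:
  5x2 + 4x3 + 12x4 + 4x5 + 163x6 ≥ 275   (silicon)
  998x1 + 77x2 + 5x3 + 2x5 ≥ 956   (nickel)
  16x2 + 8x3 + 5x4 + 9x5 + 597x6 ≥ 763   (manganese)
  x1, x2, x3, x4, x5, x6 ≥ 0.
The optimal basis is {nickel briquettes, silicomanganese}; stainless scrap, return scrap, pig iron, scrap grade C drop out. There the silicon and nickel constraints are tight.
Solving gives x1 = 0.9579, x6 = 1.687.
Hence cost = 23.51·0.9579 + 2.43·1.687 = €26.6196.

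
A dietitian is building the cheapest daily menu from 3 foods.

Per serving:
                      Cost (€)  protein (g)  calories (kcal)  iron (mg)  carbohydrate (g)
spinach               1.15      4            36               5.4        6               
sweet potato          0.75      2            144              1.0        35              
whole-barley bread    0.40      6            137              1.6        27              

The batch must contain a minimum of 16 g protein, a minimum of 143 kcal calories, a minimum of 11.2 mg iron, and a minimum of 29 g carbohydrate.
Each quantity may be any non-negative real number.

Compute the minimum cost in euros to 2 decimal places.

Let x1 = servings of spinach, x2 = servings of sweet potato, x3 = servings of whole-barley bread.
Minimise 1.15x1 + 0.75x2 + 0.4x3 s.t.:
  4x1 + 2x2 + 6x3 ≥ 16   (protein)
  36x1 + 144x2 + 137x3 ≥ 143   (calories)
  5.4x1 + 1x2 + 1.6x3 ≥ 11.2   (iron)
  6x1 + 35x2 + 27x3 ≥ 29   (carbohydrate)
  x1, x2, x3 ≥ 0.
The cheapest feasible vertex uses only spinach, whole-barley bread; sweet potato is not used. There the protein and iron constraints are tight.
Optimal quantities: spinach = 1.6 servings, whole-barley bread = 1.6 servings.
Objective = 1.15·1.6 + 0.4·1.6 = 2.4800.

€2.48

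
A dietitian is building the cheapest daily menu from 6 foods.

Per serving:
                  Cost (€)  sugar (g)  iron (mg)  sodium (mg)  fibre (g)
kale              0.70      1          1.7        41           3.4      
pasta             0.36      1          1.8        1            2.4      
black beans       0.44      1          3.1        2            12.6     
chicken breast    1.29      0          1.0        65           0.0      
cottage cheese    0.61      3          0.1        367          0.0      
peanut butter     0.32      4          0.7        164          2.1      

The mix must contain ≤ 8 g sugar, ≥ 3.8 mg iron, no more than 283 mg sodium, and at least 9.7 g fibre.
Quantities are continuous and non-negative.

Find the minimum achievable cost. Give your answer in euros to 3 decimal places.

€0.539

Treat it as an LP. Let x1 = servings of kale, x2 = servings of pasta, x3 = servings of black beans, x4 = servings of chicken breast, x5 = servings of cottage cheese, x6 = servings of peanut butter.
Minimise 0.7x1 + 0.36x2 + 0.44x3 + 1.29x4 + 0.61x5 + 0.32x6 with:
  1x1 + 1x2 + 1x3 + 3x5 + 4x6 ≤ 8   (sugar)
  1.7x1 + 1.8x2 + 3.1x3 + 1x4 + 0.1x5 + 0.7x6 ≥ 3.8   (iron)
  41x1 + 1x2 + 2x3 + 65x4 + 367x5 + 164x6 ≤ 283   (sodium)
  3.4x1 + 2.4x2 + 12.6x3 + 2.1x6 ≥ 9.7   (fibre)
  x1, x2, x3, x4, x5, x6 ≥ 0.
The minimum-cost mix takes nothing from kale, pasta, chicken breast, cottage cheese, peanut butter — only black beans. The iron requirement is met with equality.
Optimal quantities: black beans = 1.226 servings.
Hence cost = 0.44·1.226 = €0.53944.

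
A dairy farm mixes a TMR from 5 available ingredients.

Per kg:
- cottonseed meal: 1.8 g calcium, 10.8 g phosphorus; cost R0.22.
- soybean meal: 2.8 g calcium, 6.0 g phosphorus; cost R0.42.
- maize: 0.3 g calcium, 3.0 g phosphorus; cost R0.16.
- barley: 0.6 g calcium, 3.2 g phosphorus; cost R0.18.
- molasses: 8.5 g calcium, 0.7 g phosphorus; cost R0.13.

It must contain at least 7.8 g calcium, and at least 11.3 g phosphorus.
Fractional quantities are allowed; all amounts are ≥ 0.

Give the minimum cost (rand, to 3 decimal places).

R0.312

Let x1 = kg of cottonseed meal, x2 = kg of soybean meal, x3 = kg of maize, x4 = kg of barley, x5 = kg of molasses.
Minimise 0.22x1 + 0.42x2 + 0.16x3 + 0.18x4 + 0.13x5 s.t.:
  1.8x1 + 2.8x2 + 0.3x3 + 0.6x4 + 8.5x5 ≥ 7.8   (calcium)
  10.8x1 + 6x2 + 3x3 + 3.2x4 + 0.7x5 ≥ 11.3   (phosphorus)
  x1, x2, x3, x4, x5 ≥ 0.
The optimal basis is {cottonseed meal, molasses}; soybean meal, maize, barley drop out. Binding constraints: calcium and phosphorus.
Solving gives x1 = 1.001, x5 = 0.7058.
Objective = 0.22·1.001 + 0.13·0.7058 = 0.31197.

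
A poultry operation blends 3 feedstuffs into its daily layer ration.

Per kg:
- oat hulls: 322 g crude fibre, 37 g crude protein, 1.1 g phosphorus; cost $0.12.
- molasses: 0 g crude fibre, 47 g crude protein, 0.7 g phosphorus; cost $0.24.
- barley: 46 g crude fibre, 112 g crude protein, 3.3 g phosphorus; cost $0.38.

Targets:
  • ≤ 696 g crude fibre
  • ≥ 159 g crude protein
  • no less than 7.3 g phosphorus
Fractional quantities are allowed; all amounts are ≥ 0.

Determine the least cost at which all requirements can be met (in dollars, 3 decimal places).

Treat it as an LP. Let x1 = kg of oat hulls, x2 = kg of molasses, x3 = kg of barley.
min 0.12x1 + 0.24x2 + 0.38x3 subject to:
  322x1 + 46x3 ≤ 696   (crude fibre)
  37x1 + 47x2 + 112x3 ≥ 159   (crude protein)
  1.1x1 + 0.7x2 + 3.3x3 ≥ 7.3   (phosphorus)
  x1, x2, x3 ≥ 0.
At the optimum only oat hulls, barley are positive (molasses = 0). The crude fibre and phosphorus requirements are met with equality.
So oat hulls = 1.938 kg, barley = 1.566 kg.
Cost = 0.12·1.938 + 0.38·1.566 = 0.82764.

$0.828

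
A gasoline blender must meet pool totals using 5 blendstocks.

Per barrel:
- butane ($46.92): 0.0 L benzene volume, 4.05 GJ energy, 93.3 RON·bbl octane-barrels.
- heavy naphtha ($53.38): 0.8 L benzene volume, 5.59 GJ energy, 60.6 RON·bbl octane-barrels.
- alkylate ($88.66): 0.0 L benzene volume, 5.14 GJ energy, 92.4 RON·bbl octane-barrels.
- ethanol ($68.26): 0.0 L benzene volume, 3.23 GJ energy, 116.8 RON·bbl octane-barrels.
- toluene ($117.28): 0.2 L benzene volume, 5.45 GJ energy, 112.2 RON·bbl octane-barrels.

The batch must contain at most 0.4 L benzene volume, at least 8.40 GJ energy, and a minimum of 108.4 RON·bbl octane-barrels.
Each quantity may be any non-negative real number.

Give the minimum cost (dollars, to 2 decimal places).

Treat it as an LP. Let x1 = barrels of butane, x2 = barrels of heavy naphtha, x3 = barrels of alkylate, x4 = barrels of ethanol, x5 = barrels of toluene.
min 46.92x1 + 53.38x2 + 88.66x3 + 68.26x4 + 117.28x5 with:
  0.8x2 + 0.2x5 ≤ 0.4   (benzene volume)
  4.05x1 + 5.59x2 + 5.14x3 + 3.23x4 + 5.45x5 ≥ 8.4   (energy)
  93.3x1 + 60.6x2 + 92.4x3 + 116.8x4 + 112.2x5 ≥ 108.4   (octane-barrels)
  x1, x2, x3, x4, x5 ≥ 0.
The cheapest feasible vertex uses only butane, heavy naphtha; alkylate, ethanol, toluene are not used. There the benzene volume and energy constraints are tight.
So butane = 1.38395 barrels, heavy naphtha = 0.5 barrels.
Hence cost = 46.92·1.38395 + 53.38·0.5 = $91.6249.

$91.62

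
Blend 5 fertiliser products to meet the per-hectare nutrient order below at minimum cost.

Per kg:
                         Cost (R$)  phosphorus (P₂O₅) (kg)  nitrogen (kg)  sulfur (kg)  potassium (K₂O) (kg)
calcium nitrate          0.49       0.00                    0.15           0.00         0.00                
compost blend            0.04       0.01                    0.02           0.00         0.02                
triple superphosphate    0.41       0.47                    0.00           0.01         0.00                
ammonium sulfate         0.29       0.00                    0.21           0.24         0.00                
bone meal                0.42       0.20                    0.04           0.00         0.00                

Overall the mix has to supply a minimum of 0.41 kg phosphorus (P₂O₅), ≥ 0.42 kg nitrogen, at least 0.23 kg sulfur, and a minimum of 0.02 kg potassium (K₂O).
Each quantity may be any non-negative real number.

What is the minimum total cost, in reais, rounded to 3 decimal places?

R$0.941

Treat it as an LP. Let x1 = kg of calcium nitrate, x2 = kg of compost blend, x3 = kg of triple superphosphate, x4 = kg of ammonium sulfate, x5 = kg of bone meal.
min 0.49x1 + 0.04x2 + 0.41x3 + 0.29x4 + 0.42x5 with:
  0.01x2 + 0.47x3 + 0.2x5 ≥ 0.41   (phosphorus (P₂O₅))
  0.15x1 + 0.02x2 + 0.21x4 + 0.04x5 ≥ 0.42   (nitrogen)
  0.01x3 + 0.24x4 ≥ 0.23   (sulfur)
  0.02x2 ≥ 0.02   (potassium (K₂O))
  x1, x2, x3, x4, x5 ≥ 0.
The minimum-cost mix takes nothing from calcium nitrate, bone meal — only compost blend, triple superphosphate, ammonium sulfate. Binding constraints: phosphorus (P₂O₅), nitrogen, potassium (K₂O).
Solving gives x2 = 1, x3 = 0.8511, x4 = 1.905.
Total cost: 0.04·1 + 0.41·0.8511 + 0.29·1.905 = 0.94140.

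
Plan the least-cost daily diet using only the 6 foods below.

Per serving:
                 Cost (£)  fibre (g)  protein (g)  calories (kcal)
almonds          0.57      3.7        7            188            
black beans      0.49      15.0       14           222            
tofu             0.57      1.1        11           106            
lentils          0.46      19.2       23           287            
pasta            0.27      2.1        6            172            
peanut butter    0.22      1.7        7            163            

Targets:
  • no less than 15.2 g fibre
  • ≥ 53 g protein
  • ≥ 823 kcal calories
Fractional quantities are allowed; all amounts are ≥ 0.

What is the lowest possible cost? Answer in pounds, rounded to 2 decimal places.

£1.23

This is a linear program. Let x1 = servings of almonds, x2 = servings of black beans, x3 = servings of tofu, x4 = servings of lentils, x5 = servings of pasta, x6 = servings of peanut butter.
min 0.57x1 + 0.49x2 + 0.57x3 + 0.46x4 + 0.27x5 + 0.22x6 with:
  3.7x1 + 15x2 + 1.1x3 + 19.2x4 + 2.1x5 + 1.7x6 ≥ 15.2   (fibre)
  7x1 + 14x2 + 11x3 + 23x4 + 6x5 + 7x6 ≥ 53   (protein)
  188x1 + 222x2 + 106x3 + 287x4 + 172x5 + 163x6 ≥ 823   (calories)
  x1, x2, x3, x4, x5, x6 ≥ 0.
The cheapest feasible vertex uses only lentils, peanut butter; almonds, black beans, tofu, pasta are not used. The protein and calories requirements are met with equality.
That vertex is x4 = 1.654, x6 = 2.137.
Total cost: 0.46·1.654 + 0.22·2.137 = 1.2310.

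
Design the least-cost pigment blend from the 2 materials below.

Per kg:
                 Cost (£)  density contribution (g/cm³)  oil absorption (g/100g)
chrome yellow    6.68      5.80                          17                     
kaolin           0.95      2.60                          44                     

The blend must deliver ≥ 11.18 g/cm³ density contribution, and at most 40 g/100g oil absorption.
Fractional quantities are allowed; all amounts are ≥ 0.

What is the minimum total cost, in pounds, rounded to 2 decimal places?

Let x1 = kg of chrome yellow, x2 = kg of kaolin.
min 6.68x1 + 0.95x2 s.t.:
  5.8x1 + 2.6x2 ≥ 11.18   (density contribution)
  17x1 + 44x2 ≤ 40   (oil absorption)
  x1, x2 ≥ 0.
Both inputs are positive at the optimum. Binding constraints: density contribution and oil absorption.
That vertex is x1 = 1.838, x2 = 0.1988.
Objective = 6.68·1.838 + 0.95·0.1988 = 12.4667.

£12.47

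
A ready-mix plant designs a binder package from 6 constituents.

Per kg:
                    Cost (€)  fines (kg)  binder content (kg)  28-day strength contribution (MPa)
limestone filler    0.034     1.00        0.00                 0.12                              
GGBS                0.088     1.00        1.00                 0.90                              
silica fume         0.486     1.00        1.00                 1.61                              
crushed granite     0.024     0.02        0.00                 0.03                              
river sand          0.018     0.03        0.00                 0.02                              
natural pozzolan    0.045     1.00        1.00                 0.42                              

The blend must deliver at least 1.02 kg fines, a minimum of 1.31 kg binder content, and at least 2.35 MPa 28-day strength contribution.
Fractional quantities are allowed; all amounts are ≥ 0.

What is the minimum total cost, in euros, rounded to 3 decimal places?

€0.230

Let x1 = kg of limestone filler, x2 = kg of GGBS, x3 = kg of silica fume, x4 = kg of crushed granite, x5 = kg of river sand, x6 = kg of natural pozzolan.
Minimize 0.034x1 + 0.088x2 + 0.486x3 + 0.024x4 + 0.018x5 + 0.045x6 subject to:
  1x1 + 1x2 + 1x3 + 0.02x4 + 0.03x5 + 1x6 ≥ 1.02   (fines)
  1x2 + 1x3 + 1x6 ≥ 1.31   (binder content)
  0.12x1 + 0.9x2 + 1.61x3 + 0.03x4 + 0.02x5 + 0.42x6 ≥ 2.35   (28-day strength contribution)
  x1, x2, x3, x4, x5, x6 ≥ 0.
The minimum-cost mix takes nothing from limestone filler, silica fume, crushed granite, river sand, natural pozzolan — only GGBS. Binding constraint: 28-day strength contribution.
Solving gives x2 = 2.611.
Cost = 0.088·2.611 = 0.22977.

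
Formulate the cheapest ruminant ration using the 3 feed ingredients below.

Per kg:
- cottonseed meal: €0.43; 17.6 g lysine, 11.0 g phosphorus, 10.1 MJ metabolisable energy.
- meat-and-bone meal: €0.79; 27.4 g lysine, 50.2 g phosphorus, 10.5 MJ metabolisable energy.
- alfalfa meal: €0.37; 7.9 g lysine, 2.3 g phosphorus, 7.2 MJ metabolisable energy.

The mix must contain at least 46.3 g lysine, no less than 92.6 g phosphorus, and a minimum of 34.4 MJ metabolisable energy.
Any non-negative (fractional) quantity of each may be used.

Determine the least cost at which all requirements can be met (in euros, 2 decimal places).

€1.95

Let x1 = kg of cottonseed meal, x2 = kg of meat-and-bone meal, x3 = kg of alfalfa meal.
min 0.43x1 + 0.79x2 + 0.37x3 s.t.:
  17.6x1 + 27.4x2 + 7.9x3 ≥ 46.3   (lysine)
  11x1 + 50.2x2 + 2.3x3 ≥ 92.6   (phosphorus)
  10.1x1 + 10.5x2 + 7.2x3 ≥ 34.4   (metabolisable energy)
  x1, x2, x3 ≥ 0.
The optimal basis is {cottonseed meal, meat-and-bone meal}; alfalfa meal drops out. Binding constraints: phosphorus and metabolisable energy.
That vertex is x1 = 1.927, x2 = 1.422.
Hence cost = 0.43·1.927 + 0.79·1.422 = €1.9520.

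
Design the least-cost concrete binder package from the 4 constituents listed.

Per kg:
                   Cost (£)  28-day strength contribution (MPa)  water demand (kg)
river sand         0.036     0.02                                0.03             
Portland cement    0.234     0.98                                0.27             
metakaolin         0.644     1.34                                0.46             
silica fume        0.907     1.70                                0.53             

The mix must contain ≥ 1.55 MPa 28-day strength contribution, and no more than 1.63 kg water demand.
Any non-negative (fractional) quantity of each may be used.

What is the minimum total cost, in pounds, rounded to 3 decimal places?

Let x1 = kg of river sand, x2 = kg of Portland cement, x3 = kg of metakaolin, x4 = kg of silica fume.
Minimize 0.036x1 + 0.234x2 + 0.644x3 + 0.907x4 with:
  0.02x1 + 0.98x2 + 1.34x3 + 1.7x4 ≥ 1.55   (28-day strength contribution)
  0.03x1 + 0.27x2 + 0.46x3 + 0.53x4 ≤ 1.63   (water demand)
  x1, x2, x3, x4 ≥ 0.
The cheapest feasible vertex uses only Portland cement; river sand, metakaolin, silica fume are not used. Binding constraint: 28-day strength contribution.
Optimal quantities: Portland cement = 1.582 kg.
Objective = 0.234·1.582 = 0.37019.

£0.370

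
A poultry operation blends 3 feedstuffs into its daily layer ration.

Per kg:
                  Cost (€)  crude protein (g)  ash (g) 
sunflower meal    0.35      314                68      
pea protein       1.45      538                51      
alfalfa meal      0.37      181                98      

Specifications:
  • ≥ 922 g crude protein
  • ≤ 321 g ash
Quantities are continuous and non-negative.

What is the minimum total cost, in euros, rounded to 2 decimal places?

€1.03

This is a linear program. Let x1 = kg of sunflower meal, x2 = kg of pea protein, x3 = kg of alfalfa meal.
Minimize 0.35x1 + 1.45x2 + 0.37x3 s.t.:
  314x1 + 538x2 + 181x3 ≥ 922   (crude protein)
  68x1 + 51x2 + 98x3 ≤ 321   (ash)
  x1, x2, x3 ≥ 0.
The minimum-cost mix takes nothing from pea protein, alfalfa meal — only sunflower meal. There the crude protein constraint is tight.
Solving gives x1 = 2.936.
Total cost: 0.35·2.936 = 1.0276.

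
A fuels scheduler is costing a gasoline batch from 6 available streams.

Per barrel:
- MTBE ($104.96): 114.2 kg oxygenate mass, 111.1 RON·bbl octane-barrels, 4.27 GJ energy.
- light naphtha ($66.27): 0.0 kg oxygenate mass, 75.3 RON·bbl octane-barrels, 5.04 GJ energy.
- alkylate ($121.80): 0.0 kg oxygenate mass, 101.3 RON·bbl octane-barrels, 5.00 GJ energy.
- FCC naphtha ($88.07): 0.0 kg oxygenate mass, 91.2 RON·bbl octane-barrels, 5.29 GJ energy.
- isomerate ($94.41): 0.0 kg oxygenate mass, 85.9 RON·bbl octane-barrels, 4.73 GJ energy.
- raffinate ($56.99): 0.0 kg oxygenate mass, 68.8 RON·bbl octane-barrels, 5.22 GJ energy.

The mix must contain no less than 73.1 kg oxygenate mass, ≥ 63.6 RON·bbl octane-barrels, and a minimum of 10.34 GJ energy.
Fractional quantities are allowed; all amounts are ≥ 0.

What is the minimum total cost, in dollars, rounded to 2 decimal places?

$150.23

Treat it as an LP. Let x1 = barrels of MTBE, x2 = barrels of light naphtha, x3 = barrels of alkylate, x4 = barrels of FCC naphtha, x5 = barrels of isomerate, x6 = barrels of raffinate.
Minimize 104.96x1 + 66.27x2 + 121.8x3 + 88.07x4 + 94.41x5 + 56.99x6 subject to:
  114.2x1 ≥ 73.1   (oxygenate mass)
  111.1x1 + 75.3x2 + 101.3x3 + 91.2x4 + 85.9x5 + 68.8x6 ≥ 63.6   (octane-barrels)
  4.27x1 + 5.04x2 + 5x3 + 5.29x4 + 4.73x5 + 5.22x6 ≥ 10.34   (energy)
  x1, x2, x3, x4, x5, x6 ≥ 0.
The optimal basis is {MTBE, raffinate}; light naphtha, alkylate, FCC naphtha, isomerate drop out. There the oxygenate mass and energy constraints are tight.
Optimal quantities: MTBE = 0.64011 barrels, raffinate = 1.4572 barrels.
Cost = 104.96·0.64011 + 56.99·1.4572 = 150.2318.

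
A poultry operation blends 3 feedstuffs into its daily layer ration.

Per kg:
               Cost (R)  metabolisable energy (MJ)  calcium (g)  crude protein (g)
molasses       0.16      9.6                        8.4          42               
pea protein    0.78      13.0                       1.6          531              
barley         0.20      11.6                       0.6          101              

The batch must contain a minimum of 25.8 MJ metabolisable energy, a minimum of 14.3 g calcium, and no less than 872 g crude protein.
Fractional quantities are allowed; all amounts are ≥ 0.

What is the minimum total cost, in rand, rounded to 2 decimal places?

R1.42

Let x1 = kg of molasses, x2 = kg of pea protein, x3 = kg of barley.
Minimize 0.16x1 + 0.78x2 + 0.2x3 s.t.:
  9.6x1 + 13x2 + 11.6x3 ≥ 25.8   (metabolisable energy)
  8.4x1 + 1.6x2 + 0.6x3 ≥ 14.3   (calcium)
  42x1 + 531x2 + 101x3 ≥ 872   (crude protein)
  x1, x2, x3 ≥ 0.
The cheapest feasible vertex uses only molasses, pea protein; barley is not used. The calcium and crude protein requirements are met with equality.
So molasses = 1.411 kg, pea protein = 1.531 kg.
Total cost: 0.16·1.411 + 0.78·1.531 = 1.4199.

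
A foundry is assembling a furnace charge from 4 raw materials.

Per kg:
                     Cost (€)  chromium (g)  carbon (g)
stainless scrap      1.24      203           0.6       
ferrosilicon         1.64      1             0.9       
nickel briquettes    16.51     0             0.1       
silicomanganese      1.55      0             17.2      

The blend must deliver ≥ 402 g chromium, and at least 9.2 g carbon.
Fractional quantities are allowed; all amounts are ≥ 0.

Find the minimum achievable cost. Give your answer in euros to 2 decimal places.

€3.18

Set it up as a linear program. Let x1 = kg of stainless scrap, x2 = kg of ferrosilicon, x3 = kg of nickel briquettes, x4 = kg of silicomanganese.
min 1.24x1 + 1.64x2 + 16.51x3 + 1.55x4 subject to:
  203x1 + 1x2 ≥ 402   (chromium)
  0.6x1 + 0.9x2 + 0.1x3 + 17.2x4 ≥ 9.2   (carbon)
  x1, x2, x3, x4 ≥ 0.
The optimal basis is {stainless scrap, silicomanganese}; ferrosilicon, nickel briquettes drop out. There the chromium and carbon constraints are tight.
So stainless scrap = 1.98 kg, silicomanganese = 0.4658 kg.
Cost = 1.24·1.98 + 1.55·0.4658 = 3.1772.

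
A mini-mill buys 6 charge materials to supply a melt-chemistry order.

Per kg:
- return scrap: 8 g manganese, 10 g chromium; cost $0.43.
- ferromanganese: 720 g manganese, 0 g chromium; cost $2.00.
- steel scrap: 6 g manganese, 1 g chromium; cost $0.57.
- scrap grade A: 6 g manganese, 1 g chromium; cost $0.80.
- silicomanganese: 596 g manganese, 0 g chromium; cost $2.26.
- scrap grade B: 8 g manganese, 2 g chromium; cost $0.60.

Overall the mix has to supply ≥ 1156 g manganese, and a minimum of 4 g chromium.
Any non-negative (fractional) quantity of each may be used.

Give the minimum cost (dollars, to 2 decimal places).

$3.37

Let x1 = kg of return scrap, x2 = kg of ferromanganese, x3 = kg of steel scrap, x4 = kg of scrap grade A, x5 = kg of silicomanganese, x6 = kg of scrap grade B.
Minimize 0.43x1 + 2x2 + 0.57x3 + 0.8x4 + 2.26x5 + 0.6x6 with:
  8x1 + 720x2 + 6x3 + 6x4 + 596x5 + 8x6 ≥ 1156   (manganese)
  10x1 + 1x3 + 1x4 + 2x6 ≥ 4   (chromium)
  x1, x2, x3, x4, x5, x6 ≥ 0.
The minimum-cost mix takes nothing from steel scrap, scrap grade A, silicomanganese, scrap grade B — only return scrap, ferromanganese. There the manganese and chromium constraints are tight.
So return scrap = 0.4 kg, ferromanganese = 1.601 kg.
Total cost: 0.43·0.4 + 2·1.601 = 3.3740.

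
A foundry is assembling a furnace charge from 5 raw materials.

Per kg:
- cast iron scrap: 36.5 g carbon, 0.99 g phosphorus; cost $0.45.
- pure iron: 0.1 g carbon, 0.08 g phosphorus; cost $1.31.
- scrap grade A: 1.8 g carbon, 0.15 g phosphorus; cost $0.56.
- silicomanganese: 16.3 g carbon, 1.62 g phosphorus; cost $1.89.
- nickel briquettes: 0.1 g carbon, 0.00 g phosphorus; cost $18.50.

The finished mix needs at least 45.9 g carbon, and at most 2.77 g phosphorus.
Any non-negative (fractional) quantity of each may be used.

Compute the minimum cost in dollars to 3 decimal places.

Let x1 = kg of cast iron scrap, x2 = kg of pure iron, x3 = kg of scrap grade A, x4 = kg of silicomanganese, x5 = kg of nickel briquettes.
Minimize 0.45x1 + 1.31x2 + 0.56x3 + 1.89x4 + 18.5x5 with:
  36.5x1 + 0.1x2 + 1.8x3 + 16.3x4 + 0.1x5 ≥ 45.9   (carbon)
  0.99x1 + 0.08x2 + 0.15x3 + 1.62x4 ≤ 2.77   (phosphorus)
  x1, x2, x3, x4, x5 ≥ 0.
The minimum-cost mix takes nothing from pure iron, scrap grade A, silicomanganese, nickel briquettes — only cast iron scrap. The carbon requirement is met with equality.
Optimal quantities: cast iron scrap = 1.258 kg.
Total cost: 0.45·1.258 = 0.56610.

$0.566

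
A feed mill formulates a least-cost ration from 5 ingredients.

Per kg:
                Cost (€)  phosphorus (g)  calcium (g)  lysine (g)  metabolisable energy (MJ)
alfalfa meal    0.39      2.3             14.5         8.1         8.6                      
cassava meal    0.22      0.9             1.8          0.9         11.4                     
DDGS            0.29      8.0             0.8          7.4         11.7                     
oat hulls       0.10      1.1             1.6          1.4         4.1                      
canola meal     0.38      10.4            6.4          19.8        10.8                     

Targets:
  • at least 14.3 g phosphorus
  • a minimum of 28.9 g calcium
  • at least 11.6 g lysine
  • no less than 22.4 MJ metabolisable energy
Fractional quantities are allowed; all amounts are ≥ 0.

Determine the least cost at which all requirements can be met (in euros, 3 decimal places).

Let x1 = kg of alfalfa meal, x2 = kg of cassava meal, x3 = kg of DDGS, x4 = kg of oat hulls, x5 = kg of canola meal.
min 0.39x1 + 0.22x2 + 0.29x3 + 0.1x4 + 0.38x5 subject to:
  2.3x1 + 0.9x2 + 8x3 + 1.1x4 + 10.4x5 ≥ 14.3   (phosphorus)
  14.5x1 + 1.8x2 + 0.8x3 + 1.6x4 + 6.4x5 ≥ 28.9   (calcium)
  8.1x1 + 0.9x2 + 7.4x3 + 1.4x4 + 19.8x5 ≥ 11.6   (lysine)
  8.6x1 + 11.4x2 + 11.7x3 + 4.1x4 + 10.8x5 ≥ 22.4   (metabolisable energy)
  x1, x2, x3, x4, x5 ≥ 0.
The minimum-cost mix takes nothing from cassava meal, DDGS, oat hulls — only alfalfa meal, canola meal. There the phosphorus and calcium constraints are tight.
Solving gives x1 = 1.5362, x5 = 1.0353.
Hence cost = 0.39·1.5362 + 0.38·1.0353 = €0.99253.

€0.993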